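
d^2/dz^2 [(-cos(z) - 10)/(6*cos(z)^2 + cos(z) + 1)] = 3*(27*(1 - cos(2*z))^2*cos(z) + 239*(1 - cos(2*z))^2/2 - 99*cos(z) + 159*cos(2*z)/2 + 30*cos(3*z) - 6*cos(5*z) - 729/2)/(cos(z) + 3*cos(2*z) + 4)^3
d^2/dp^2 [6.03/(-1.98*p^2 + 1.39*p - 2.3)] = (47.280024*p^2 - 33.191532*p - 6.03*(3.96*p - 1.39)*(7.92*p - 2.78) + 54.92124)/(1.98*p^2 - 1.39*p + 2.3)^3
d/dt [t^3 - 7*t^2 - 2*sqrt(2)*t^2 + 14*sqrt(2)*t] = 3*t^2 - 14*t - 4*sqrt(2)*t + 14*sqrt(2)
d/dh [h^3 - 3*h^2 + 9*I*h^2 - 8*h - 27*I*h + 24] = 3*h^2 + h*(-6 + 18*I) - 8 - 27*I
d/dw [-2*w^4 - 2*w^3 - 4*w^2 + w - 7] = -8*w^3 - 6*w^2 - 8*w + 1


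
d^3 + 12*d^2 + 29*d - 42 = (d - 1)*(d + 6)*(d + 7)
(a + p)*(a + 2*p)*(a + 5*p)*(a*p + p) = a^4*p + 8*a^3*p^2 + a^3*p + 17*a^2*p^3 + 8*a^2*p^2 + 10*a*p^4 + 17*a*p^3 + 10*p^4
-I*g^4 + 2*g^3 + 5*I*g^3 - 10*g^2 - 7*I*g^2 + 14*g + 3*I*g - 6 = (g - 3)*(g - 1)*(g + 2*I)*(-I*g + I)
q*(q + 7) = q^2 + 7*q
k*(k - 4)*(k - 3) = k^3 - 7*k^2 + 12*k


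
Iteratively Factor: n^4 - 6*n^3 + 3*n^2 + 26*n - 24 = (n + 2)*(n^3 - 8*n^2 + 19*n - 12) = (n - 1)*(n + 2)*(n^2 - 7*n + 12) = (n - 3)*(n - 1)*(n + 2)*(n - 4)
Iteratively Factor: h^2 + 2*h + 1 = (h + 1)*(h + 1)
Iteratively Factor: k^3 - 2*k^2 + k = (k - 1)*(k^2 - k) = (k - 1)^2*(k)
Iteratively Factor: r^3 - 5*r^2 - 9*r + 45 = (r - 5)*(r^2 - 9) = (r - 5)*(r - 3)*(r + 3)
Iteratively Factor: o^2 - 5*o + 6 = (o - 3)*(o - 2)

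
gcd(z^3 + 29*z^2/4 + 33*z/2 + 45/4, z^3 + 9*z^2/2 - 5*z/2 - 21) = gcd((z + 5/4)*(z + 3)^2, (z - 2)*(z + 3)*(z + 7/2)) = z + 3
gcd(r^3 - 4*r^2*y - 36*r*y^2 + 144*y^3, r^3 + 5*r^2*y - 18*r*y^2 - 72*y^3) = -r^2 - 2*r*y + 24*y^2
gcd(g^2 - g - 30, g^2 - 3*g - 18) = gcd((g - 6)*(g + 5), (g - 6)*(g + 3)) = g - 6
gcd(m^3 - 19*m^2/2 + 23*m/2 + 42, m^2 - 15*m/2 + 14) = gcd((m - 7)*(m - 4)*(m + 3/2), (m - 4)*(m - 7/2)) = m - 4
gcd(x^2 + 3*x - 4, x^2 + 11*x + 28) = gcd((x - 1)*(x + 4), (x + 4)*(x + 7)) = x + 4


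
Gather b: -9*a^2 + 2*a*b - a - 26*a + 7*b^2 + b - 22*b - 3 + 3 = -9*a^2 - 27*a + 7*b^2 + b*(2*a - 21)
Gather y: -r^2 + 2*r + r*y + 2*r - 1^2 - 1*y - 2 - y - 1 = -r^2 + 4*r + y*(r - 2) - 4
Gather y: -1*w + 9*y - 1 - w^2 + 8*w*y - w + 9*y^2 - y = -w^2 - 2*w + 9*y^2 + y*(8*w + 8) - 1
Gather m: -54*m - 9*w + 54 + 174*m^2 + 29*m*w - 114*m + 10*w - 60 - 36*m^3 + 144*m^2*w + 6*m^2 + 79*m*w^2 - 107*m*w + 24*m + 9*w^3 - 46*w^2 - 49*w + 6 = -36*m^3 + m^2*(144*w + 180) + m*(79*w^2 - 78*w - 144) + 9*w^3 - 46*w^2 - 48*w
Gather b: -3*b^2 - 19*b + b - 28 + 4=-3*b^2 - 18*b - 24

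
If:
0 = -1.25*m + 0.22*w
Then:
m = 0.176*w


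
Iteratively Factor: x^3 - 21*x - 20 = (x + 1)*(x^2 - x - 20) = (x - 5)*(x + 1)*(x + 4)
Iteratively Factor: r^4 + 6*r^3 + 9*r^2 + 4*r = (r + 4)*(r^3 + 2*r^2 + r) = (r + 1)*(r + 4)*(r^2 + r) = (r + 1)^2*(r + 4)*(r)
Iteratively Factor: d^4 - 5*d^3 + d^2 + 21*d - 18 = (d - 3)*(d^3 - 2*d^2 - 5*d + 6) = (d - 3)*(d + 2)*(d^2 - 4*d + 3) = (d - 3)^2*(d + 2)*(d - 1)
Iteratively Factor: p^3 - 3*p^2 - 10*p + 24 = (p + 3)*(p^2 - 6*p + 8) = (p - 2)*(p + 3)*(p - 4)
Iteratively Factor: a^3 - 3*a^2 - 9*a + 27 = (a + 3)*(a^2 - 6*a + 9) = (a - 3)*(a + 3)*(a - 3)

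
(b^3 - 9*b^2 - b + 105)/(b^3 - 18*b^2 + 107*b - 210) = (b + 3)/(b - 6)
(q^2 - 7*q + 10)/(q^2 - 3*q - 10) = (q - 2)/(q + 2)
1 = 1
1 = 1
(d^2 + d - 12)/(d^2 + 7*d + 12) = (d - 3)/(d + 3)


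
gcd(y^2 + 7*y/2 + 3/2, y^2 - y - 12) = y + 3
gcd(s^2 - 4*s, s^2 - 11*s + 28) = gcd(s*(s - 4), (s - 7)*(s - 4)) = s - 4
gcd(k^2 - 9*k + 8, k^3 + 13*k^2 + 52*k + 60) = 1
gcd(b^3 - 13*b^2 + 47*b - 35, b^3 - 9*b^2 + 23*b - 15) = b^2 - 6*b + 5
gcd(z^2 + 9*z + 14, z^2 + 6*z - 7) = z + 7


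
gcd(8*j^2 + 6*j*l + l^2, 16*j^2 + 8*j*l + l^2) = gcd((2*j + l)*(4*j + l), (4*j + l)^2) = 4*j + l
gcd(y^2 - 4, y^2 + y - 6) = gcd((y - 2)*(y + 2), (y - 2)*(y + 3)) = y - 2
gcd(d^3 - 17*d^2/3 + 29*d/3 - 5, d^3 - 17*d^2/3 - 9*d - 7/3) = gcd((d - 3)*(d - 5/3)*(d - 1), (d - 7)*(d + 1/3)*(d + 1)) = 1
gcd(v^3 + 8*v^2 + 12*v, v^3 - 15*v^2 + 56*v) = v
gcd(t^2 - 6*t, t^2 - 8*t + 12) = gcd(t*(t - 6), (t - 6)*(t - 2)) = t - 6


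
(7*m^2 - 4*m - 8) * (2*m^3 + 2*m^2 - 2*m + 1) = 14*m^5 + 6*m^4 - 38*m^3 - m^2 + 12*m - 8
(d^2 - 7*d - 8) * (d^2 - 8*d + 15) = d^4 - 15*d^3 + 63*d^2 - 41*d - 120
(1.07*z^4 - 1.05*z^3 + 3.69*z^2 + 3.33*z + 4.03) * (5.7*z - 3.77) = 6.099*z^5 - 10.0189*z^4 + 24.9915*z^3 + 5.0697*z^2 + 10.4169*z - 15.1931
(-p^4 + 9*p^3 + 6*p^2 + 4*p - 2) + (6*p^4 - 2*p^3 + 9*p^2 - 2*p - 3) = 5*p^4 + 7*p^3 + 15*p^2 + 2*p - 5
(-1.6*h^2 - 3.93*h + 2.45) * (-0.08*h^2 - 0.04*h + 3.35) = 0.128*h^4 + 0.3784*h^3 - 5.3988*h^2 - 13.2635*h + 8.2075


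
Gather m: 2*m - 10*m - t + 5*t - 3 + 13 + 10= -8*m + 4*t + 20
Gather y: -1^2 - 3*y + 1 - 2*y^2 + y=-2*y^2 - 2*y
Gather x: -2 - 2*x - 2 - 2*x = -4*x - 4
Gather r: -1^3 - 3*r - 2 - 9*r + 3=-12*r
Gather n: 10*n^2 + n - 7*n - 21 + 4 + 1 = 10*n^2 - 6*n - 16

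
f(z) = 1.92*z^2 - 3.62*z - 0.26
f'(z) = 3.84*z - 3.62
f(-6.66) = 109.01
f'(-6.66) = -29.19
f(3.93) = 15.17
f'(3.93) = 11.47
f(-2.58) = 21.86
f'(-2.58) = -13.53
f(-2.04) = 15.12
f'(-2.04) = -11.45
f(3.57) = 11.29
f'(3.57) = 10.09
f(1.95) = -0.02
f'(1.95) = 3.87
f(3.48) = 10.39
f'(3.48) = 9.74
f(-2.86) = 25.80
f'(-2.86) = -14.60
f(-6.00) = 90.58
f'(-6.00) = -26.66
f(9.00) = 122.68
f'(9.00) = 30.94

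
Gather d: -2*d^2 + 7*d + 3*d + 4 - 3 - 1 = -2*d^2 + 10*d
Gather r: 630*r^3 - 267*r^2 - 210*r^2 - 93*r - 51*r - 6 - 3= 630*r^3 - 477*r^2 - 144*r - 9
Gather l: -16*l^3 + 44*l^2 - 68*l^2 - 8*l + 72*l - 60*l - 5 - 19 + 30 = -16*l^3 - 24*l^2 + 4*l + 6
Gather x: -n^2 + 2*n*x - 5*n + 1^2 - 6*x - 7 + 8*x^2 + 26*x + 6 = -n^2 - 5*n + 8*x^2 + x*(2*n + 20)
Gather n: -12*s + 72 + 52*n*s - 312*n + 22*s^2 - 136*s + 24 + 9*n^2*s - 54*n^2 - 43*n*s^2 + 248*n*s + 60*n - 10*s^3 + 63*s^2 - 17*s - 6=n^2*(9*s - 54) + n*(-43*s^2 + 300*s - 252) - 10*s^3 + 85*s^2 - 165*s + 90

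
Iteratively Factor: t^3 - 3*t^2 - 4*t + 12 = (t + 2)*(t^2 - 5*t + 6) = (t - 3)*(t + 2)*(t - 2)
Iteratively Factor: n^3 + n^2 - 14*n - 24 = (n + 3)*(n^2 - 2*n - 8) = (n - 4)*(n + 3)*(n + 2)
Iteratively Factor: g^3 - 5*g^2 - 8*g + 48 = (g - 4)*(g^2 - g - 12) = (g - 4)*(g + 3)*(g - 4)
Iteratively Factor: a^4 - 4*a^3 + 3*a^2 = (a - 3)*(a^3 - a^2) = a*(a - 3)*(a^2 - a) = a^2*(a - 3)*(a - 1)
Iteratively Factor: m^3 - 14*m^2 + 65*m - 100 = (m - 4)*(m^2 - 10*m + 25) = (m - 5)*(m - 4)*(m - 5)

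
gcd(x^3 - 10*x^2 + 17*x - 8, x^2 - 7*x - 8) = x - 8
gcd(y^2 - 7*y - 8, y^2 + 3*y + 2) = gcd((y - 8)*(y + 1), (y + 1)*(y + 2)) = y + 1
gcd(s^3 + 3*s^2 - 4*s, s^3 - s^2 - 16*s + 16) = s^2 + 3*s - 4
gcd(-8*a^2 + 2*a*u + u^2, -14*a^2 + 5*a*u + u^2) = -2*a + u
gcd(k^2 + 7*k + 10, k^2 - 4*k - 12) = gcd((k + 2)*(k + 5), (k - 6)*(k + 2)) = k + 2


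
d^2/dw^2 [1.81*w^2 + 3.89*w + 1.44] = 3.62000000000000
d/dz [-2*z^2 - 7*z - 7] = -4*z - 7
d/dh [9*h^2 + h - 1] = 18*h + 1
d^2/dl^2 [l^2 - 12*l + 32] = 2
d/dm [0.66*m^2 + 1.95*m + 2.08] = 1.32*m + 1.95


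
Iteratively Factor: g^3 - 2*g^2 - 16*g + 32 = (g + 4)*(g^2 - 6*g + 8) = (g - 2)*(g + 4)*(g - 4)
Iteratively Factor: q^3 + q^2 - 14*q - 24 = (q + 2)*(q^2 - q - 12) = (q - 4)*(q + 2)*(q + 3)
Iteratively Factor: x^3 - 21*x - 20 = (x - 5)*(x^2 + 5*x + 4) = (x - 5)*(x + 4)*(x + 1)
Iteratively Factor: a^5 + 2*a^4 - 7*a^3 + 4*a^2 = (a - 1)*(a^4 + 3*a^3 - 4*a^2) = a*(a - 1)*(a^3 + 3*a^2 - 4*a) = a*(a - 1)*(a + 4)*(a^2 - a) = a*(a - 1)^2*(a + 4)*(a)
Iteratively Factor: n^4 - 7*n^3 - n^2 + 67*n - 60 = (n - 1)*(n^3 - 6*n^2 - 7*n + 60) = (n - 5)*(n - 1)*(n^2 - n - 12) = (n - 5)*(n - 4)*(n - 1)*(n + 3)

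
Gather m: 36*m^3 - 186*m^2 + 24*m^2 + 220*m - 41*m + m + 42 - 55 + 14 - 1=36*m^3 - 162*m^2 + 180*m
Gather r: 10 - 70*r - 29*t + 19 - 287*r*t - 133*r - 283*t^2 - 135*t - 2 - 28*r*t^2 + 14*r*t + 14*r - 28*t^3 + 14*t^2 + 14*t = r*(-28*t^2 - 273*t - 189) - 28*t^3 - 269*t^2 - 150*t + 27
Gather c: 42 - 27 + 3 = 18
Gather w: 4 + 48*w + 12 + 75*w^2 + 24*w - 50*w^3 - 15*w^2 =-50*w^3 + 60*w^2 + 72*w + 16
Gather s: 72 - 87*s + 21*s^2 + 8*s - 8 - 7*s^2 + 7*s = 14*s^2 - 72*s + 64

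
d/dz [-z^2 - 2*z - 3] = -2*z - 2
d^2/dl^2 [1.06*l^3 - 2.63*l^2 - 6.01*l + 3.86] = 6.36*l - 5.26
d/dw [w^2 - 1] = 2*w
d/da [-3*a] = -3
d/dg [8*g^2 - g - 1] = 16*g - 1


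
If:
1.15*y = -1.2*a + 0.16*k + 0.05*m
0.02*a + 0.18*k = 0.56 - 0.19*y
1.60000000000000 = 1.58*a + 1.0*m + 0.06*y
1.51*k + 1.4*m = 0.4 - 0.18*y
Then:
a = 6.46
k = 8.62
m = -8.26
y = -5.90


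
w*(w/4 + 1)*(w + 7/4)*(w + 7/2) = w^4/4 + 37*w^3/16 + 217*w^2/32 + 49*w/8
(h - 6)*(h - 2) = h^2 - 8*h + 12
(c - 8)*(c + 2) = c^2 - 6*c - 16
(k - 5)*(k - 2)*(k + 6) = k^3 - k^2 - 32*k + 60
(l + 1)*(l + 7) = l^2 + 8*l + 7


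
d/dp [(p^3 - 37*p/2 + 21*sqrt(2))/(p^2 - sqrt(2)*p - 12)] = ((37 - 6*p^2)*(-p^2 + sqrt(2)*p + 12) - (2*p - sqrt(2))*(2*p^3 - 37*p + 42*sqrt(2)))/(2*(-p^2 + sqrt(2)*p + 12)^2)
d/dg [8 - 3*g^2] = -6*g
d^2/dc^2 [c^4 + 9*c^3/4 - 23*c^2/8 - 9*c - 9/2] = 12*c^2 + 27*c/2 - 23/4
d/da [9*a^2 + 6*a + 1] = 18*a + 6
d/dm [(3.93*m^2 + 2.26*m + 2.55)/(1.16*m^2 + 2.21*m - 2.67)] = (6.0637*m^2 - 26.9022*m - 11.6697)/(1.3456*m^4 + 5.1272*m^3 - 1.3103*m^2 - 11.8014*m + 7.1289)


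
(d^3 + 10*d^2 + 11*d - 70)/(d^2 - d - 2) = (d^2 + 12*d + 35)/(d + 1)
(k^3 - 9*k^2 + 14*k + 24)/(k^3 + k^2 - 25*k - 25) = (k^2 - 10*k + 24)/(k^2 - 25)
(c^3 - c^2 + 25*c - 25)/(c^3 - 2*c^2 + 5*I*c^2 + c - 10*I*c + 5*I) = (c - 5*I)/(c - 1)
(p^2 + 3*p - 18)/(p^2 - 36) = (p - 3)/(p - 6)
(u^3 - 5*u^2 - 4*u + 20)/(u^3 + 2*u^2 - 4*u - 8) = (u - 5)/(u + 2)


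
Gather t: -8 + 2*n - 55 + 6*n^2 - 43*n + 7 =6*n^2 - 41*n - 56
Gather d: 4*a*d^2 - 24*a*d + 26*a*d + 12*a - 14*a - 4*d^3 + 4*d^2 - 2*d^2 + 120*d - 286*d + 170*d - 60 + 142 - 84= -2*a - 4*d^3 + d^2*(4*a + 2) + d*(2*a + 4) - 2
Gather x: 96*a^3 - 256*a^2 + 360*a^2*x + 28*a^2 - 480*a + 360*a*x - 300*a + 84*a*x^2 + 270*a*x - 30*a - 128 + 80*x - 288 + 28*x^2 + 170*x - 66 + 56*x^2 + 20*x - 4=96*a^3 - 228*a^2 - 810*a + x^2*(84*a + 84) + x*(360*a^2 + 630*a + 270) - 486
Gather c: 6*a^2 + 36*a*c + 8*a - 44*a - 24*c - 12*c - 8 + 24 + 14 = 6*a^2 - 36*a + c*(36*a - 36) + 30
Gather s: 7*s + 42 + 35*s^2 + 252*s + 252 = 35*s^2 + 259*s + 294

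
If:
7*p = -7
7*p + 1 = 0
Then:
No Solution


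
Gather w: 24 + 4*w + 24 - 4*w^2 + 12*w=-4*w^2 + 16*w + 48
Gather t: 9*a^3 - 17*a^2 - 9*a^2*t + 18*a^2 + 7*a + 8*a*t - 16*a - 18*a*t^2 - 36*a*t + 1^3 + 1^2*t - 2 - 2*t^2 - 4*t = 9*a^3 + a^2 - 9*a + t^2*(-18*a - 2) + t*(-9*a^2 - 28*a - 3) - 1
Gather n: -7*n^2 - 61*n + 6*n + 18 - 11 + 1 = -7*n^2 - 55*n + 8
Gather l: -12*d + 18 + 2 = 20 - 12*d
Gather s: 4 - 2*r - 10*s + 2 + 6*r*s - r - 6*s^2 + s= -3*r - 6*s^2 + s*(6*r - 9) + 6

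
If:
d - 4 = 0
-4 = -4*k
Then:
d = 4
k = 1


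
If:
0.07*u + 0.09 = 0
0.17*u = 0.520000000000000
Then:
No Solution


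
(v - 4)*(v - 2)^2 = v^3 - 8*v^2 + 20*v - 16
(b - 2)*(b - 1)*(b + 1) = b^3 - 2*b^2 - b + 2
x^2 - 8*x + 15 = (x - 5)*(x - 3)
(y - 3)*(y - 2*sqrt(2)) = y^2 - 3*y - 2*sqrt(2)*y + 6*sqrt(2)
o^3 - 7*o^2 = o^2*(o - 7)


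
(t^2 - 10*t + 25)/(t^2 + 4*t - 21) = (t^2 - 10*t + 25)/(t^2 + 4*t - 21)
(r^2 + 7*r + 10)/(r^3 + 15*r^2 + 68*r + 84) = (r + 5)/(r^2 + 13*r + 42)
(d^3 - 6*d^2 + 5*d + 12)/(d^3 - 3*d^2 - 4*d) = (d - 3)/d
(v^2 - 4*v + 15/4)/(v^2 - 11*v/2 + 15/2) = (v - 3/2)/(v - 3)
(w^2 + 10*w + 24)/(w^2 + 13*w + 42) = (w + 4)/(w + 7)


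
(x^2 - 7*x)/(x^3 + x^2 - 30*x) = (x - 7)/(x^2 + x - 30)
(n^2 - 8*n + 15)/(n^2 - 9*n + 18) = (n - 5)/(n - 6)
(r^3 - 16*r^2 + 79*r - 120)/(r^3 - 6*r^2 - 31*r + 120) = (r - 5)/(r + 5)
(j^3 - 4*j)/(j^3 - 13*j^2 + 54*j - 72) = j*(j^2 - 4)/(j^3 - 13*j^2 + 54*j - 72)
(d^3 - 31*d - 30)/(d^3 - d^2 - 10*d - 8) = (d^2 - d - 30)/(d^2 - 2*d - 8)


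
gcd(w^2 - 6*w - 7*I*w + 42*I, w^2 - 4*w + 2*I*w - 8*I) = 1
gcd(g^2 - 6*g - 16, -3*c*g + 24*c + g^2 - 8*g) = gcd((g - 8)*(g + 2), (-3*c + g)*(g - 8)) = g - 8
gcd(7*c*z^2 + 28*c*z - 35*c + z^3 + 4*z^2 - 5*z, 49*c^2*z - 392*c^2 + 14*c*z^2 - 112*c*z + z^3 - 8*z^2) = 7*c + z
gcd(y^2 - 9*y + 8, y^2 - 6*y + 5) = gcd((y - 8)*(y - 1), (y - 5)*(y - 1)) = y - 1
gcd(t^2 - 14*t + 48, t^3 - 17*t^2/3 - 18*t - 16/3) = t - 8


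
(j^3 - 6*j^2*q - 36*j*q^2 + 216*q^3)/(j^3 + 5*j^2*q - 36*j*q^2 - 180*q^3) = (j - 6*q)/(j + 5*q)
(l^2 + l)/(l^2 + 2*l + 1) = l/(l + 1)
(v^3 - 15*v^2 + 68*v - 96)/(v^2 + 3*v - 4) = (v^3 - 15*v^2 + 68*v - 96)/(v^2 + 3*v - 4)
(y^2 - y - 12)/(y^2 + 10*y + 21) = (y - 4)/(y + 7)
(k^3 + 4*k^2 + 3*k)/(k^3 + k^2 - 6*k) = (k + 1)/(k - 2)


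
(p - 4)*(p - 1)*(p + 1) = p^3 - 4*p^2 - p + 4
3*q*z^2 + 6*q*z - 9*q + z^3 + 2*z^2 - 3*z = (3*q + z)*(z - 1)*(z + 3)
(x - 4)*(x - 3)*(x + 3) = x^3 - 4*x^2 - 9*x + 36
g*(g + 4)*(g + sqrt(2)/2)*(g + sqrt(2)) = g^4 + 3*sqrt(2)*g^3/2 + 4*g^3 + g^2 + 6*sqrt(2)*g^2 + 4*g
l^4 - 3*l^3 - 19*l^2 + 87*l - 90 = (l - 3)^2*(l - 2)*(l + 5)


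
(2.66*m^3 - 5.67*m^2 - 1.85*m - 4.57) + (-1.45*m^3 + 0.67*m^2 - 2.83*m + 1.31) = 1.21*m^3 - 5.0*m^2 - 4.68*m - 3.26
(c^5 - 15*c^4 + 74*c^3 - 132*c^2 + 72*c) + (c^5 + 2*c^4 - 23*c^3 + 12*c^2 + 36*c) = 2*c^5 - 13*c^4 + 51*c^3 - 120*c^2 + 108*c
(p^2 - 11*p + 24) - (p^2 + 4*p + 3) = 21 - 15*p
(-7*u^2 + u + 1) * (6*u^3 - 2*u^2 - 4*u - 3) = -42*u^5 + 20*u^4 + 32*u^3 + 15*u^2 - 7*u - 3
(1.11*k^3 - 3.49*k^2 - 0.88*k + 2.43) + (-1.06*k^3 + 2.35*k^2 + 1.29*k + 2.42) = 0.05*k^3 - 1.14*k^2 + 0.41*k + 4.85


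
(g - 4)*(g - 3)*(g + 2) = g^3 - 5*g^2 - 2*g + 24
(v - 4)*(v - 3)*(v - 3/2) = v^3 - 17*v^2/2 + 45*v/2 - 18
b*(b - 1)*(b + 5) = b^3 + 4*b^2 - 5*b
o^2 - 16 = (o - 4)*(o + 4)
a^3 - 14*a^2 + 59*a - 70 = (a - 7)*(a - 5)*(a - 2)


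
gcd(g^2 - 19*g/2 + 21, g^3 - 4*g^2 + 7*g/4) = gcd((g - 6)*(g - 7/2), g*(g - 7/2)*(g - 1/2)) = g - 7/2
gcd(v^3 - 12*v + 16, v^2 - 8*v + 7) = 1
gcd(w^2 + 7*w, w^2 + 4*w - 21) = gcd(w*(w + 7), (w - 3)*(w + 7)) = w + 7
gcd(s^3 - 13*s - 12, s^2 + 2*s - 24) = s - 4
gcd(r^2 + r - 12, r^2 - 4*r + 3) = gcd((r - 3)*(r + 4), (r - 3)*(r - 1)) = r - 3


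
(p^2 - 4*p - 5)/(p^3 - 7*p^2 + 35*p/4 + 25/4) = 4*(p + 1)/(4*p^2 - 8*p - 5)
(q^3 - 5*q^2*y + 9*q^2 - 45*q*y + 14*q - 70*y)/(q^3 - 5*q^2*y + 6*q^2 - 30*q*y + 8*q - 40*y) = (q + 7)/(q + 4)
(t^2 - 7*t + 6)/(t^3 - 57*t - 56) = (-t^2 + 7*t - 6)/(-t^3 + 57*t + 56)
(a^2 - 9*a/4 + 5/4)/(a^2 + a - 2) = (a - 5/4)/(a + 2)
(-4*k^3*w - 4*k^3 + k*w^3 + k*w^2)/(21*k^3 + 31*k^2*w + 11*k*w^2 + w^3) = k*(-4*k^2*w - 4*k^2 + w^3 + w^2)/(21*k^3 + 31*k^2*w + 11*k*w^2 + w^3)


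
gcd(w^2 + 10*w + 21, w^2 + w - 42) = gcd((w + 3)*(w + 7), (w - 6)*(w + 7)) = w + 7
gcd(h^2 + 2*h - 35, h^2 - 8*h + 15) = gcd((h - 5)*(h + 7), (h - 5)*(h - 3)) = h - 5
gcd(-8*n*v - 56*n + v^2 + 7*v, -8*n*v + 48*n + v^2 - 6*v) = -8*n + v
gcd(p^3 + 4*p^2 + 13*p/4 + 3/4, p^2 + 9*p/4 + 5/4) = 1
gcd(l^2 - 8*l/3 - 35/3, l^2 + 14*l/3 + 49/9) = l + 7/3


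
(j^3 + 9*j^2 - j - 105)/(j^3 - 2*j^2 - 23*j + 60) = (j + 7)/(j - 4)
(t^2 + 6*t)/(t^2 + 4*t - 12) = t/(t - 2)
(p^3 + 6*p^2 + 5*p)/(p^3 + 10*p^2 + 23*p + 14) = p*(p + 5)/(p^2 + 9*p + 14)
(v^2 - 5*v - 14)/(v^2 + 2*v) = (v - 7)/v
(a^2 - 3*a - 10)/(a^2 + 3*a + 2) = (a - 5)/(a + 1)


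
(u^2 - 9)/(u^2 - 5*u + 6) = (u + 3)/(u - 2)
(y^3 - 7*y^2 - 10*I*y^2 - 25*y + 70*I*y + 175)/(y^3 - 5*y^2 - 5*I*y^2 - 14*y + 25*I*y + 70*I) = (y - 5*I)/(y + 2)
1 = 1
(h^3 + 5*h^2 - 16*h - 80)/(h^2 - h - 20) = (h^2 + h - 20)/(h - 5)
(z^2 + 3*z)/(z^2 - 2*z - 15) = z/(z - 5)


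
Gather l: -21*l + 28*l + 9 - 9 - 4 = 7*l - 4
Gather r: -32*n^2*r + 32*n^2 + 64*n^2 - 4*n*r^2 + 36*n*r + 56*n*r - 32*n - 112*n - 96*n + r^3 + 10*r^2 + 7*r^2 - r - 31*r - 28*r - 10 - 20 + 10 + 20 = 96*n^2 - 240*n + r^3 + r^2*(17 - 4*n) + r*(-32*n^2 + 92*n - 60)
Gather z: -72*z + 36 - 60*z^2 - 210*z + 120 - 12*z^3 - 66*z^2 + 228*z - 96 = -12*z^3 - 126*z^2 - 54*z + 60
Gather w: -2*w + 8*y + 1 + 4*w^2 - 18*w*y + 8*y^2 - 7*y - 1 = 4*w^2 + w*(-18*y - 2) + 8*y^2 + y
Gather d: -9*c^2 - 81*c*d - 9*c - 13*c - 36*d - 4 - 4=-9*c^2 - 22*c + d*(-81*c - 36) - 8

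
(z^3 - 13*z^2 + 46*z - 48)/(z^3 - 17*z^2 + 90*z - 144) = (z - 2)/(z - 6)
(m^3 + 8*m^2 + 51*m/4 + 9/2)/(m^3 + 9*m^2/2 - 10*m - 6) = (m + 3/2)/(m - 2)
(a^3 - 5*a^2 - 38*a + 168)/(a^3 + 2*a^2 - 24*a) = (a - 7)/a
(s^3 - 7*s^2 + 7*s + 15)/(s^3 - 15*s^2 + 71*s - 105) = (s + 1)/(s - 7)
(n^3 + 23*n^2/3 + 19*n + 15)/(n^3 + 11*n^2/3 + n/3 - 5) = (n + 3)/(n - 1)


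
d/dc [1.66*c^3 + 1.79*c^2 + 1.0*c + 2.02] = 4.98*c^2 + 3.58*c + 1.0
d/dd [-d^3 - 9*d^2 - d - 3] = -3*d^2 - 18*d - 1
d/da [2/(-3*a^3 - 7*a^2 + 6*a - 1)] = 2*(9*a^2 + 14*a - 6)/(3*a^3 + 7*a^2 - 6*a + 1)^2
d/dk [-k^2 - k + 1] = -2*k - 1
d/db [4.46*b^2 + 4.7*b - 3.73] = 8.92*b + 4.7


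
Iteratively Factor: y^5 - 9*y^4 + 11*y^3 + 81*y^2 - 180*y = (y + 3)*(y^4 - 12*y^3 + 47*y^2 - 60*y) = (y - 3)*(y + 3)*(y^3 - 9*y^2 + 20*y) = (y - 5)*(y - 3)*(y + 3)*(y^2 - 4*y) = y*(y - 5)*(y - 3)*(y + 3)*(y - 4)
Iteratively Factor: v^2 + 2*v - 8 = (v - 2)*(v + 4)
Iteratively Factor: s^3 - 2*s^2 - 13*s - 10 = (s + 1)*(s^2 - 3*s - 10) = (s + 1)*(s + 2)*(s - 5)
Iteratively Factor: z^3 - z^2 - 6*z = (z)*(z^2 - z - 6) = z*(z + 2)*(z - 3)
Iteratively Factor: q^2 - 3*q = (q)*(q - 3)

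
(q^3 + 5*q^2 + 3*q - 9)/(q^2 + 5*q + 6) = (q^2 + 2*q - 3)/(q + 2)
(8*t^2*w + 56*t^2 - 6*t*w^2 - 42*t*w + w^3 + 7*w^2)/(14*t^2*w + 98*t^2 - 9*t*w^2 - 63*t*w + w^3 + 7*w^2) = (4*t - w)/(7*t - w)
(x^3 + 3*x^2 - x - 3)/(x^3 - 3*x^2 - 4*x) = (x^2 + 2*x - 3)/(x*(x - 4))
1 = 1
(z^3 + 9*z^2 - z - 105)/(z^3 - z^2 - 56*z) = (z^2 + 2*z - 15)/(z*(z - 8))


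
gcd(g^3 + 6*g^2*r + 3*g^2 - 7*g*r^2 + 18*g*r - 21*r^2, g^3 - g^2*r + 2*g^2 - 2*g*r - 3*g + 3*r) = -g^2 + g*r - 3*g + 3*r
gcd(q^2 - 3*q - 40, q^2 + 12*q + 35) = q + 5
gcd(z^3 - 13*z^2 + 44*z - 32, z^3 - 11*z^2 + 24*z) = z - 8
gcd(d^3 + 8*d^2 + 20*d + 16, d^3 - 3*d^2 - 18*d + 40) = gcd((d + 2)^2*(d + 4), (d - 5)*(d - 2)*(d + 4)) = d + 4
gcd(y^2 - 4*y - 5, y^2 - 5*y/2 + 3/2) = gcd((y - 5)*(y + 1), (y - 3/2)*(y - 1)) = 1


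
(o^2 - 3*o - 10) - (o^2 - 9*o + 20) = 6*o - 30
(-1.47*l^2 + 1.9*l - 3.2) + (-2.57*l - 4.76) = -1.47*l^2 - 0.67*l - 7.96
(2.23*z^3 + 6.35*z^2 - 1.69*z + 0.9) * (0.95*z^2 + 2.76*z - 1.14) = 2.1185*z^5 + 12.1873*z^4 + 13.3783*z^3 - 11.0484*z^2 + 4.4106*z - 1.026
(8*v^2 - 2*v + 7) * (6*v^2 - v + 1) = 48*v^4 - 20*v^3 + 52*v^2 - 9*v + 7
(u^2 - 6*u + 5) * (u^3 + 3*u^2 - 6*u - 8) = u^5 - 3*u^4 - 19*u^3 + 43*u^2 + 18*u - 40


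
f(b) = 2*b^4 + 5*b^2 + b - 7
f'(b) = 8*b^3 + 10*b + 1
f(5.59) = 2107.72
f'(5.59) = 1454.32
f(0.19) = -6.63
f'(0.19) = 2.95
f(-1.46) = 11.29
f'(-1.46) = -38.50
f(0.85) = -1.49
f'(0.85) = 14.41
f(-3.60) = 390.12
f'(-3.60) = -408.25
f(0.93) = -0.25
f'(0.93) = 16.73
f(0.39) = -5.80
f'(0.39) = 5.37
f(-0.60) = -5.54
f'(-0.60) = -6.73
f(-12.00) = 42173.00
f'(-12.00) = -13943.00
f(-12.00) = 42173.00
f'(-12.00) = -13943.00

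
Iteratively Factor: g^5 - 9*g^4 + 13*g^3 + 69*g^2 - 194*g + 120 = (g - 5)*(g^4 - 4*g^3 - 7*g^2 + 34*g - 24) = (g - 5)*(g + 3)*(g^3 - 7*g^2 + 14*g - 8) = (g - 5)*(g - 1)*(g + 3)*(g^2 - 6*g + 8) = (g - 5)*(g - 4)*(g - 1)*(g + 3)*(g - 2)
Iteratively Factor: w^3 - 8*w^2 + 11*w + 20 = (w + 1)*(w^2 - 9*w + 20) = (w - 5)*(w + 1)*(w - 4)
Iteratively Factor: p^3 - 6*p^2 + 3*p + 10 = (p - 2)*(p^2 - 4*p - 5) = (p - 2)*(p + 1)*(p - 5)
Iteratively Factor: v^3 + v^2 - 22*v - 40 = (v - 5)*(v^2 + 6*v + 8) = (v - 5)*(v + 4)*(v + 2)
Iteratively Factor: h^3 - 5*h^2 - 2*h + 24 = (h - 4)*(h^2 - h - 6) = (h - 4)*(h + 2)*(h - 3)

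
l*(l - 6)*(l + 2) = l^3 - 4*l^2 - 12*l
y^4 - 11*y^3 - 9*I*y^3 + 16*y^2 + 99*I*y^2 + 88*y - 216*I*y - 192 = (y - 8)*(y - 3)*(y - 8*I)*(y - I)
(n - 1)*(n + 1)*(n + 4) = n^3 + 4*n^2 - n - 4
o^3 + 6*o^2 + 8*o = o*(o + 2)*(o + 4)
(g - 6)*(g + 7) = g^2 + g - 42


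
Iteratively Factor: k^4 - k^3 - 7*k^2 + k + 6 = (k + 2)*(k^3 - 3*k^2 - k + 3) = (k - 3)*(k + 2)*(k^2 - 1) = (k - 3)*(k - 1)*(k + 2)*(k + 1)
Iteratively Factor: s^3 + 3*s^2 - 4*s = (s)*(s^2 + 3*s - 4) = s*(s + 4)*(s - 1)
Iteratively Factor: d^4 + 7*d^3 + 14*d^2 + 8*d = (d + 4)*(d^3 + 3*d^2 + 2*d) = d*(d + 4)*(d^2 + 3*d + 2) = d*(d + 1)*(d + 4)*(d + 2)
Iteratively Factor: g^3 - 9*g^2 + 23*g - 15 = (g - 5)*(g^2 - 4*g + 3) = (g - 5)*(g - 1)*(g - 3)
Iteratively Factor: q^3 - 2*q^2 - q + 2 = (q - 2)*(q^2 - 1) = (q - 2)*(q + 1)*(q - 1)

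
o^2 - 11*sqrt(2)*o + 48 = (o - 8*sqrt(2))*(o - 3*sqrt(2))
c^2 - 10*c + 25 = (c - 5)^2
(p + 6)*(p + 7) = p^2 + 13*p + 42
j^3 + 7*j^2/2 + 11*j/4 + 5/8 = (j + 1/2)^2*(j + 5/2)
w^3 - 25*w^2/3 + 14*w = w*(w - 6)*(w - 7/3)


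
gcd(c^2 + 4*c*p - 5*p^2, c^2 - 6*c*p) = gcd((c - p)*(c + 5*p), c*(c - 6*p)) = 1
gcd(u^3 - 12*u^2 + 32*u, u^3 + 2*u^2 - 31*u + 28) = u - 4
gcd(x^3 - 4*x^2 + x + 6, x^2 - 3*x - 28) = 1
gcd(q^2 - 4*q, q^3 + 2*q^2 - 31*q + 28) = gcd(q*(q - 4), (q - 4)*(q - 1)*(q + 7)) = q - 4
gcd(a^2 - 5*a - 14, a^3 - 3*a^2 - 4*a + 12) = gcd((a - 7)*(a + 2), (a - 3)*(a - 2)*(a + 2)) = a + 2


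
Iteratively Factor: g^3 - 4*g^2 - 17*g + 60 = (g - 3)*(g^2 - g - 20) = (g - 5)*(g - 3)*(g + 4)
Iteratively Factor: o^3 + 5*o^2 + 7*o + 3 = (o + 1)*(o^2 + 4*o + 3) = (o + 1)*(o + 3)*(o + 1)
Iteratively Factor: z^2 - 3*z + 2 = (z - 2)*(z - 1)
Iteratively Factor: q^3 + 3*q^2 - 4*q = (q)*(q^2 + 3*q - 4) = q*(q - 1)*(q + 4)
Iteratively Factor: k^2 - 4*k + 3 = (k - 1)*(k - 3)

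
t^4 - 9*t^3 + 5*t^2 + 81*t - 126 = (t - 7)*(t - 3)*(t - 2)*(t + 3)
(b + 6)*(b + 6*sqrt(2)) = b^2 + 6*b + 6*sqrt(2)*b + 36*sqrt(2)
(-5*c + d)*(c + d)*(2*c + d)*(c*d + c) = -10*c^4*d - 10*c^4 - 13*c^3*d^2 - 13*c^3*d - 2*c^2*d^3 - 2*c^2*d^2 + c*d^4 + c*d^3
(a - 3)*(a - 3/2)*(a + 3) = a^3 - 3*a^2/2 - 9*a + 27/2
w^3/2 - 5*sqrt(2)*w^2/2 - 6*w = w*(w/2 + sqrt(2)/2)*(w - 6*sqrt(2))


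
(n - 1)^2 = n^2 - 2*n + 1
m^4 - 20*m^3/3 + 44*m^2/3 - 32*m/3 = m*(m - 8/3)*(m - 2)^2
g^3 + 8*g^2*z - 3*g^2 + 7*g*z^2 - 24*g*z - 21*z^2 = (g - 3)*(g + z)*(g + 7*z)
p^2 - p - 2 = (p - 2)*(p + 1)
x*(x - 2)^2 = x^3 - 4*x^2 + 4*x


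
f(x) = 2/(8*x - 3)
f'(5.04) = -0.01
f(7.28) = 0.04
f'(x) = -16/(8*x - 3)^2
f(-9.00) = -0.03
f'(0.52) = -11.89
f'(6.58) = -0.01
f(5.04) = 0.05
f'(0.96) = -0.73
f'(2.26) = -0.07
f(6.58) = 0.04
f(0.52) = 1.72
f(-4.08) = -0.06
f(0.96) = 0.43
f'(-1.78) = -0.05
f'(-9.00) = 0.00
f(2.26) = 0.13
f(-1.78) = -0.12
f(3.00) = 0.10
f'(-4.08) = -0.01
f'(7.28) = -0.01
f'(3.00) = -0.04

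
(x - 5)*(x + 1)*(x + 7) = x^3 + 3*x^2 - 33*x - 35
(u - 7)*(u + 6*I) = u^2 - 7*u + 6*I*u - 42*I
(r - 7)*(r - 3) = r^2 - 10*r + 21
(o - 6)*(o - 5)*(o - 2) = o^3 - 13*o^2 + 52*o - 60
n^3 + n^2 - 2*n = n*(n - 1)*(n + 2)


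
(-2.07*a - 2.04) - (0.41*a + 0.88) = -2.48*a - 2.92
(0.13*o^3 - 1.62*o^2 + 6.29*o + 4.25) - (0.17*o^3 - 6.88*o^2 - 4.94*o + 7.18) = -0.04*o^3 + 5.26*o^2 + 11.23*o - 2.93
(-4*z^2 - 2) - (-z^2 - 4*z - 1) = -3*z^2 + 4*z - 1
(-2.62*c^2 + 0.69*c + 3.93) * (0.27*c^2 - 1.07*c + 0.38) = -0.7074*c^4 + 2.9897*c^3 - 0.6728*c^2 - 3.9429*c + 1.4934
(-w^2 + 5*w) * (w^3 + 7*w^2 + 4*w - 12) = -w^5 - 2*w^4 + 31*w^3 + 32*w^2 - 60*w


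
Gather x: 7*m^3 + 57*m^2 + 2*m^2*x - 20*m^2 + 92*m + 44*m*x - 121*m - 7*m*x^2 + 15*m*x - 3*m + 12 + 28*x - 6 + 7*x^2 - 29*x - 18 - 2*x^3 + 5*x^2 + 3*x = 7*m^3 + 37*m^2 - 32*m - 2*x^3 + x^2*(12 - 7*m) + x*(2*m^2 + 59*m + 2) - 12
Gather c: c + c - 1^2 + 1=2*c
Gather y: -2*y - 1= -2*y - 1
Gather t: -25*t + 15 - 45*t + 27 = 42 - 70*t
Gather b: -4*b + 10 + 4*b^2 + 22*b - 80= 4*b^2 + 18*b - 70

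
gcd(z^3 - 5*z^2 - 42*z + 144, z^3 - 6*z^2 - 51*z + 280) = z - 8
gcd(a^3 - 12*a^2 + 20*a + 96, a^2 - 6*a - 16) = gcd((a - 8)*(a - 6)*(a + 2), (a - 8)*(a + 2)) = a^2 - 6*a - 16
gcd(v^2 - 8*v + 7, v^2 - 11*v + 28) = v - 7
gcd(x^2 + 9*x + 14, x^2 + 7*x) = x + 7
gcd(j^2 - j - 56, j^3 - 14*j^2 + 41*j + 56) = j - 8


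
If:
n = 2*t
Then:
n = 2*t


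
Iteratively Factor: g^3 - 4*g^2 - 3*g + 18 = (g - 3)*(g^2 - g - 6) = (g - 3)*(g + 2)*(g - 3)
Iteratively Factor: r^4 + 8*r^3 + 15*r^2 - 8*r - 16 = (r + 4)*(r^3 + 4*r^2 - r - 4) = (r + 1)*(r + 4)*(r^2 + 3*r - 4) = (r - 1)*(r + 1)*(r + 4)*(r + 4)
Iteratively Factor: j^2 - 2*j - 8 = (j + 2)*(j - 4)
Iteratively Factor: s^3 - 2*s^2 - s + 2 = (s - 2)*(s^2 - 1) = (s - 2)*(s - 1)*(s + 1)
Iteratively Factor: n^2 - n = (n)*(n - 1)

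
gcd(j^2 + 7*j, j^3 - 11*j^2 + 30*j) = j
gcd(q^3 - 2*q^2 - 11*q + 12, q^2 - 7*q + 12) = q - 4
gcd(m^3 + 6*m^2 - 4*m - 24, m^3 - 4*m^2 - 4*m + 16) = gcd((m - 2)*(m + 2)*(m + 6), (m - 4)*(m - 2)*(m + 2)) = m^2 - 4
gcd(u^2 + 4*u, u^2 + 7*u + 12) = u + 4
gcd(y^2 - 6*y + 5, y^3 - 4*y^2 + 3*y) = y - 1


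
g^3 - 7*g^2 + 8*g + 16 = (g - 4)^2*(g + 1)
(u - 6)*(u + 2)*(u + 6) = u^3 + 2*u^2 - 36*u - 72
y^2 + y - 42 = (y - 6)*(y + 7)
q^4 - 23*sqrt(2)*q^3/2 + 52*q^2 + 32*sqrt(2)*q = q*(q - 8*sqrt(2))*(q - 4*sqrt(2))*(q + sqrt(2)/2)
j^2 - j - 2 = (j - 2)*(j + 1)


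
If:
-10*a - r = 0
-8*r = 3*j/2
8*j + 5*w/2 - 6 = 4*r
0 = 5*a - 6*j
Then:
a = 0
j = 0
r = 0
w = 12/5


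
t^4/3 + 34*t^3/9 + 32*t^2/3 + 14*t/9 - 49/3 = (t/3 + 1)*(t - 1)*(t + 7/3)*(t + 7)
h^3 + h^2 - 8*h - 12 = (h - 3)*(h + 2)^2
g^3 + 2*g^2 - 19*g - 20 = (g - 4)*(g + 1)*(g + 5)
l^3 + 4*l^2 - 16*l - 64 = (l - 4)*(l + 4)^2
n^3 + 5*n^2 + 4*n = n*(n + 1)*(n + 4)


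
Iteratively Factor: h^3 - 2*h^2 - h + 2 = (h + 1)*(h^2 - 3*h + 2) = (h - 1)*(h + 1)*(h - 2)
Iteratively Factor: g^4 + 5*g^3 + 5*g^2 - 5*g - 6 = (g - 1)*(g^3 + 6*g^2 + 11*g + 6) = (g - 1)*(g + 3)*(g^2 + 3*g + 2) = (g - 1)*(g + 2)*(g + 3)*(g + 1)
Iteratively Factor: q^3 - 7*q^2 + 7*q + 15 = (q - 3)*(q^2 - 4*q - 5) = (q - 3)*(q + 1)*(q - 5)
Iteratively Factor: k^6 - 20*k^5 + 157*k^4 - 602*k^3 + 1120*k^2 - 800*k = (k)*(k^5 - 20*k^4 + 157*k^3 - 602*k^2 + 1120*k - 800) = k*(k - 4)*(k^4 - 16*k^3 + 93*k^2 - 230*k + 200) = k*(k - 4)^2*(k^3 - 12*k^2 + 45*k - 50) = k*(k - 5)*(k - 4)^2*(k^2 - 7*k + 10) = k*(k - 5)^2*(k - 4)^2*(k - 2)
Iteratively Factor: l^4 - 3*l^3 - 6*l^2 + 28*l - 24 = (l - 2)*(l^3 - l^2 - 8*l + 12) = (l - 2)*(l + 3)*(l^2 - 4*l + 4) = (l - 2)^2*(l + 3)*(l - 2)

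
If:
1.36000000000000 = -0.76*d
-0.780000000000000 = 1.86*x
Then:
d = -1.79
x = -0.42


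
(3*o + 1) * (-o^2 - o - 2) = -3*o^3 - 4*o^2 - 7*o - 2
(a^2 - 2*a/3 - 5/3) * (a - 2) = a^3 - 8*a^2/3 - a/3 + 10/3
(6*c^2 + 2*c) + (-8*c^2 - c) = -2*c^2 + c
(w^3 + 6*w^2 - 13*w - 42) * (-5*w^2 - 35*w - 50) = -5*w^5 - 65*w^4 - 195*w^3 + 365*w^2 + 2120*w + 2100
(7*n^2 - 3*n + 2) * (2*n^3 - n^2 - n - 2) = 14*n^5 - 13*n^4 - 13*n^2 + 4*n - 4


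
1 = 1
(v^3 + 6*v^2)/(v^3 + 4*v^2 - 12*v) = v/(v - 2)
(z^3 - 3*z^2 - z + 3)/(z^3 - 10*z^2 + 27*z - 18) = (z + 1)/(z - 6)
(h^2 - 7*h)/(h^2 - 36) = h*(h - 7)/(h^2 - 36)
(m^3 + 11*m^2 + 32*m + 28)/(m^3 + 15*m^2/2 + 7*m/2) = 2*(m^2 + 4*m + 4)/(m*(2*m + 1))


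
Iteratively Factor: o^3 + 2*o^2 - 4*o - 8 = (o - 2)*(o^2 + 4*o + 4) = (o - 2)*(o + 2)*(o + 2)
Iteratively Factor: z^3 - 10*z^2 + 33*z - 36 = (z - 3)*(z^2 - 7*z + 12) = (z - 3)^2*(z - 4)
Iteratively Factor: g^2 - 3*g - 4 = (g - 4)*(g + 1)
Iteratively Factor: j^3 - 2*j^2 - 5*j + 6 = (j - 1)*(j^2 - j - 6) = (j - 1)*(j + 2)*(j - 3)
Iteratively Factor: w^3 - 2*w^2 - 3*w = (w + 1)*(w^2 - 3*w) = w*(w + 1)*(w - 3)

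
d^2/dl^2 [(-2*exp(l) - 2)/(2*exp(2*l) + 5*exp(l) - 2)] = (-8*exp(4*l) - 12*exp(3*l) - 108*exp(2*l) - 102*exp(l) - 28)*exp(l)/(8*exp(6*l) + 60*exp(5*l) + 126*exp(4*l) + 5*exp(3*l) - 126*exp(2*l) + 60*exp(l) - 8)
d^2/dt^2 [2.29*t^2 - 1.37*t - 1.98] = 4.58000000000000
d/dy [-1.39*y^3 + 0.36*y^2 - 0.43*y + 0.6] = -4.17*y^2 + 0.72*y - 0.43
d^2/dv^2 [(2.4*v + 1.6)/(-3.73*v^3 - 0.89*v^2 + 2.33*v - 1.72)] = (-200.34576*v^5 - 314.93136*v^4 - 130.50272*v^3 + 260.59776*v^2 + 103.5408*v - 31.7104)/(51.895117*v^9 + 37.147443*v^8 - 88.387572*v^7 + 26.086127*v^6 + 89.471916*v^5 - 71.107689*v^4 - 0.945425000000006*v^3 + 35.912052*v^2 - 20.679216*v + 5.088448)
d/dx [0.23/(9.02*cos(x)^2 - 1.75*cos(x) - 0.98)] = (4.1492*cos(x) - 0.4025)*sin(x)/(-9.02*cos(x)^2 + 1.75*cos(x) + 0.98)^2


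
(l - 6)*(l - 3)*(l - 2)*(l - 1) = l^4 - 12*l^3 + 47*l^2 - 72*l + 36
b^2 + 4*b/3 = b*(b + 4/3)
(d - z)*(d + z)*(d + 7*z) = d^3 + 7*d^2*z - d*z^2 - 7*z^3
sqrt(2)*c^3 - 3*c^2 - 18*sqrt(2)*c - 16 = (c - 4*sqrt(2))*(c + 2*sqrt(2))*(sqrt(2)*c + 1)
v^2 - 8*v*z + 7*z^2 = (v - 7*z)*(v - z)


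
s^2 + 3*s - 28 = (s - 4)*(s + 7)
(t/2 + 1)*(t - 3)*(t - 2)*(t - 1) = t^4/2 - 2*t^3 - t^2/2 + 8*t - 6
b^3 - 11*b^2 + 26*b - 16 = (b - 8)*(b - 2)*(b - 1)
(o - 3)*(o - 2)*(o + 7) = o^3 + 2*o^2 - 29*o + 42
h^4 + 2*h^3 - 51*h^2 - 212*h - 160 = (h - 8)*(h + 1)*(h + 4)*(h + 5)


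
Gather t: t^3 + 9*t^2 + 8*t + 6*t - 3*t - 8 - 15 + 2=t^3 + 9*t^2 + 11*t - 21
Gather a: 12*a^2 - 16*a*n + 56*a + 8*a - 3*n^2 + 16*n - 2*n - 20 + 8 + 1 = 12*a^2 + a*(64 - 16*n) - 3*n^2 + 14*n - 11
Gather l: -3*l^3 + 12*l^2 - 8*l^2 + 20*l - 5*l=-3*l^3 + 4*l^2 + 15*l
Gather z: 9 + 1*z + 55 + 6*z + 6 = 7*z + 70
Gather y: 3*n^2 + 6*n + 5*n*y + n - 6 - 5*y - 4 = 3*n^2 + 7*n + y*(5*n - 5) - 10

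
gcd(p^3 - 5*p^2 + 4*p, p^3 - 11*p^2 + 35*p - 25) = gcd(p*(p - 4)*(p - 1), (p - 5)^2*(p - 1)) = p - 1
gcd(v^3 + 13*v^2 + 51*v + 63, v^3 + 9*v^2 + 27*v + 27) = v^2 + 6*v + 9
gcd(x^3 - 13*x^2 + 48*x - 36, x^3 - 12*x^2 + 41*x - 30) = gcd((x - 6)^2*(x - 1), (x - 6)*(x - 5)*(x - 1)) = x^2 - 7*x + 6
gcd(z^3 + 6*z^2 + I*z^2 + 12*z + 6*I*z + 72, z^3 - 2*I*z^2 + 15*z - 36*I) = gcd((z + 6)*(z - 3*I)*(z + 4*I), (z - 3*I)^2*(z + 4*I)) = z^2 + I*z + 12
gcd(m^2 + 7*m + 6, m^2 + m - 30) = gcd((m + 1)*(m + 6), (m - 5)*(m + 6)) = m + 6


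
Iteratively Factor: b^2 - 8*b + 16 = (b - 4)*(b - 4)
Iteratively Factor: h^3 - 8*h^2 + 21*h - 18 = (h - 3)*(h^2 - 5*h + 6) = (h - 3)^2*(h - 2)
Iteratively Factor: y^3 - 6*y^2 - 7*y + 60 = (y - 5)*(y^2 - y - 12) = (y - 5)*(y + 3)*(y - 4)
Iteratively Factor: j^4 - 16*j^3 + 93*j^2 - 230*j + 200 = (j - 4)*(j^3 - 12*j^2 + 45*j - 50) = (j - 5)*(j - 4)*(j^2 - 7*j + 10) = (j - 5)^2*(j - 4)*(j - 2)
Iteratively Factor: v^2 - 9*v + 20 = (v - 4)*(v - 5)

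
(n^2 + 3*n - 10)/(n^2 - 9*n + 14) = (n + 5)/(n - 7)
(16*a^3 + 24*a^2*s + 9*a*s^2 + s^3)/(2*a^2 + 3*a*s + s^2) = (16*a^2 + 8*a*s + s^2)/(2*a + s)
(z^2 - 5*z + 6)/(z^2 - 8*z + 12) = (z - 3)/(z - 6)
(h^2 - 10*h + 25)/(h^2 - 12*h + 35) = (h - 5)/(h - 7)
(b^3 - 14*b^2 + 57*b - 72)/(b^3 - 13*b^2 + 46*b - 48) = (b - 3)/(b - 2)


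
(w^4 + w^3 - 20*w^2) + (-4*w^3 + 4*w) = w^4 - 3*w^3 - 20*w^2 + 4*w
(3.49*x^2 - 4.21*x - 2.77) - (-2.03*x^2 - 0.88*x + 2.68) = 5.52*x^2 - 3.33*x - 5.45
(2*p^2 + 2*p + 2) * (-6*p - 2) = -12*p^3 - 16*p^2 - 16*p - 4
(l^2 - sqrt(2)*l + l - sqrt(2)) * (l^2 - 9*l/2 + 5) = l^4 - 7*l^3/2 - sqrt(2)*l^3 + l^2/2 + 7*sqrt(2)*l^2/2 - sqrt(2)*l/2 + 5*l - 5*sqrt(2)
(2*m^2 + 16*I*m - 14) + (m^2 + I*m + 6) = 3*m^2 + 17*I*m - 8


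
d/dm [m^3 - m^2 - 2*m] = 3*m^2 - 2*m - 2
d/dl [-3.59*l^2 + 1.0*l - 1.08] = 1.0 - 7.18*l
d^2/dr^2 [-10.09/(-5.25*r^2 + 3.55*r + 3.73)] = (556.21125*r^2 - 376.10475*r - 10.09*(10.5*r - 3.55)*(21.0*r - 7.1) - 395.17485)/(-5.25*r^2 + 3.55*r + 3.73)^3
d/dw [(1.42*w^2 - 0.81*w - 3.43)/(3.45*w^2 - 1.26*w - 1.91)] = (1.0053*w^2 + 18.2426*w - 2.7747)/(11.9025*w^4 - 8.694*w^3 - 11.5914*w^2 + 4.8132*w + 3.6481)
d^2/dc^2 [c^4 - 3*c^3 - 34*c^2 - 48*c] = 12*c^2 - 18*c - 68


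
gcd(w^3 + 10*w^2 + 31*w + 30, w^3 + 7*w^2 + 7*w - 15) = w^2 + 8*w + 15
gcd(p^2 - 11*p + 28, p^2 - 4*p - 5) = 1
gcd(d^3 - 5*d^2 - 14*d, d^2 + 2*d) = d^2 + 2*d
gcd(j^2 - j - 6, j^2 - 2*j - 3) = j - 3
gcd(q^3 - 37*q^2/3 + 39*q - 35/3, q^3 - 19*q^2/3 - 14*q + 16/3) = q - 1/3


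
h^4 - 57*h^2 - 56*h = h*(h - 8)*(h + 1)*(h + 7)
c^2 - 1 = (c - 1)*(c + 1)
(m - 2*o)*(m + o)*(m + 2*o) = m^3 + m^2*o - 4*m*o^2 - 4*o^3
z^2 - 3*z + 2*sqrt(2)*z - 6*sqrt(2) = (z - 3)*(z + 2*sqrt(2))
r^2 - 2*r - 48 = (r - 8)*(r + 6)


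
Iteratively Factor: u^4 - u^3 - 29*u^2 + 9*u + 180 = (u - 5)*(u^3 + 4*u^2 - 9*u - 36) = (u - 5)*(u - 3)*(u^2 + 7*u + 12) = (u - 5)*(u - 3)*(u + 3)*(u + 4)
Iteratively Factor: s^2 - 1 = (s + 1)*(s - 1)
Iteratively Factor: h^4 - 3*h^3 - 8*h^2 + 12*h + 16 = (h - 2)*(h^3 - h^2 - 10*h - 8) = (h - 2)*(h + 2)*(h^2 - 3*h - 4) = (h - 4)*(h - 2)*(h + 2)*(h + 1)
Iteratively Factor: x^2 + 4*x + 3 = (x + 1)*(x + 3)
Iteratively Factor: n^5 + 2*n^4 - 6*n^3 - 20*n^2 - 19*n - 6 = (n + 1)*(n^4 + n^3 - 7*n^2 - 13*n - 6) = (n + 1)^2*(n^3 - 7*n - 6) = (n - 3)*(n + 1)^2*(n^2 + 3*n + 2) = (n - 3)*(n + 1)^2*(n + 2)*(n + 1)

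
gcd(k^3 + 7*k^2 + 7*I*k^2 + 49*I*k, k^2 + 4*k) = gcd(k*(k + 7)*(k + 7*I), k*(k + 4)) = k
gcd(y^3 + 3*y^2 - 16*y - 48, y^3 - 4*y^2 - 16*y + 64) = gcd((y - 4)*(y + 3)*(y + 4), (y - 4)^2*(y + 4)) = y^2 - 16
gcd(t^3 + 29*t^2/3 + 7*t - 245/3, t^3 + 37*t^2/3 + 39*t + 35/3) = t^2 + 12*t + 35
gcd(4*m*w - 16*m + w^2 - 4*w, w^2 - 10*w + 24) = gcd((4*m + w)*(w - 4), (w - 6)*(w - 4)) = w - 4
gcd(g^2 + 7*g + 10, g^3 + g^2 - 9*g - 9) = 1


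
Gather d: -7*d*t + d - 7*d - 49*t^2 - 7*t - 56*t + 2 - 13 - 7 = d*(-7*t - 6) - 49*t^2 - 63*t - 18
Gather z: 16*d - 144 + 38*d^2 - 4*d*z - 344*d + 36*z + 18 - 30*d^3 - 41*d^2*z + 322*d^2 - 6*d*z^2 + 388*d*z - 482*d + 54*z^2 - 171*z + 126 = -30*d^3 + 360*d^2 - 810*d + z^2*(54 - 6*d) + z*(-41*d^2 + 384*d - 135)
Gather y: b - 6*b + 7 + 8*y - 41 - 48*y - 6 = -5*b - 40*y - 40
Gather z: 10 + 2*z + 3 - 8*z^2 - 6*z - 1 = -8*z^2 - 4*z + 12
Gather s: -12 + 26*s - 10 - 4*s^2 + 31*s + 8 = -4*s^2 + 57*s - 14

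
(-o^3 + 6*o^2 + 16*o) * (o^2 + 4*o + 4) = -o^5 + 2*o^4 + 36*o^3 + 88*o^2 + 64*o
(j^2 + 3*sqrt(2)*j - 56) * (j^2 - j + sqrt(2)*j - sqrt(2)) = j^4 - j^3 + 4*sqrt(2)*j^3 - 50*j^2 - 4*sqrt(2)*j^2 - 56*sqrt(2)*j + 50*j + 56*sqrt(2)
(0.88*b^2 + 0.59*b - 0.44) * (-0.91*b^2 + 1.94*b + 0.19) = -0.8008*b^4 + 1.1703*b^3 + 1.7122*b^2 - 0.7415*b - 0.0836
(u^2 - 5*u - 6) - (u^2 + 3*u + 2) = -8*u - 8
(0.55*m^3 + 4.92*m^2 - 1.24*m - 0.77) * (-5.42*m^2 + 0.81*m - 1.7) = -2.981*m^5 - 26.2209*m^4 + 9.771*m^3 - 5.195*m^2 + 1.4843*m + 1.309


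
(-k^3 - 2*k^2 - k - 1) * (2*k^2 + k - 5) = -2*k^5 - 5*k^4 + k^3 + 7*k^2 + 4*k + 5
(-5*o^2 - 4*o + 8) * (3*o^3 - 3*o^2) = -15*o^5 + 3*o^4 + 36*o^3 - 24*o^2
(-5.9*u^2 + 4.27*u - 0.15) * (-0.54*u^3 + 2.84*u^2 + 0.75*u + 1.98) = 3.186*u^5 - 19.0618*u^4 + 7.7828*u^3 - 8.9055*u^2 + 8.3421*u - 0.297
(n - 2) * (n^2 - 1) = n^3 - 2*n^2 - n + 2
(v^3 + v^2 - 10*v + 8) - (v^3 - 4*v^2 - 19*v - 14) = 5*v^2 + 9*v + 22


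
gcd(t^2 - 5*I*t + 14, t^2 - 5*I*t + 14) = t^2 - 5*I*t + 14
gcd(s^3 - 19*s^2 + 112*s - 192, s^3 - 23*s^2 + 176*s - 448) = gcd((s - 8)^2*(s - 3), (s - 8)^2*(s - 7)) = s^2 - 16*s + 64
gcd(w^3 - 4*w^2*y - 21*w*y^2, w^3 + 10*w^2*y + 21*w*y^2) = w^2 + 3*w*y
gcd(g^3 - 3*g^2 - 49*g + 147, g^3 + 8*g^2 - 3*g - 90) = g - 3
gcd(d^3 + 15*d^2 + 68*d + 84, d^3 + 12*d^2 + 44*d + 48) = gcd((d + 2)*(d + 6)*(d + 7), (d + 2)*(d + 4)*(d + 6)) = d^2 + 8*d + 12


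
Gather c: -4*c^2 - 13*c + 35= -4*c^2 - 13*c + 35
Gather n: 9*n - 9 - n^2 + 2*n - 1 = -n^2 + 11*n - 10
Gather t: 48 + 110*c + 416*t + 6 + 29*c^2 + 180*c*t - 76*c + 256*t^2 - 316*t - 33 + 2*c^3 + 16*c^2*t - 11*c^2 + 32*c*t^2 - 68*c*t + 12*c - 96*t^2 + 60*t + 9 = 2*c^3 + 18*c^2 + 46*c + t^2*(32*c + 160) + t*(16*c^2 + 112*c + 160) + 30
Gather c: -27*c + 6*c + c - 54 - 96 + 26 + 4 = -20*c - 120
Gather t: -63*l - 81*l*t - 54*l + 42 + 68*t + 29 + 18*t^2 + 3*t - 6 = -117*l + 18*t^2 + t*(71 - 81*l) + 65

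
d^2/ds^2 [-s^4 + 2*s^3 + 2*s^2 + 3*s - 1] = -12*s^2 + 12*s + 4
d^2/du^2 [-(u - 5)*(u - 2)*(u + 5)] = 4 - 6*u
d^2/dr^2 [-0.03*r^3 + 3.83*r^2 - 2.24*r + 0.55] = 7.66 - 0.18*r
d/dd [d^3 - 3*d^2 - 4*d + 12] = 3*d^2 - 6*d - 4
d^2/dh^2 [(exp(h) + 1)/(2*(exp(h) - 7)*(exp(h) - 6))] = (exp(4*h) + 17*exp(3*h) - 291*exp(2*h) + 547*exp(h) + 2310)*exp(h)/(2*(exp(6*h) - 39*exp(5*h) + 633*exp(4*h) - 5473*exp(3*h) + 26586*exp(2*h) - 68796*exp(h) + 74088))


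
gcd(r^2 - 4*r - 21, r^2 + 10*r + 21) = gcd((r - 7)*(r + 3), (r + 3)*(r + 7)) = r + 3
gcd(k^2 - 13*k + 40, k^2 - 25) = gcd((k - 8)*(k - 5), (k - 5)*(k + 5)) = k - 5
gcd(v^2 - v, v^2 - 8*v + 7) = v - 1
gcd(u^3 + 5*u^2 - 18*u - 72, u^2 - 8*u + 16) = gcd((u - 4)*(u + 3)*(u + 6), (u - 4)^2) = u - 4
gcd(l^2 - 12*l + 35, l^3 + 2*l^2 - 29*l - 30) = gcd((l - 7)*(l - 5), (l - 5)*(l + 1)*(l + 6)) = l - 5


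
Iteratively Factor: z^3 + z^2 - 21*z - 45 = (z + 3)*(z^2 - 2*z - 15) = (z + 3)^2*(z - 5)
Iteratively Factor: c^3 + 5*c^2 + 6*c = (c)*(c^2 + 5*c + 6) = c*(c + 3)*(c + 2)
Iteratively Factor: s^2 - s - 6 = (s - 3)*(s + 2)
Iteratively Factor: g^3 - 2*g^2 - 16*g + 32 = (g - 2)*(g^2 - 16) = (g - 2)*(g + 4)*(g - 4)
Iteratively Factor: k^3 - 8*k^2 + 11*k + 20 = (k + 1)*(k^2 - 9*k + 20) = (k - 5)*(k + 1)*(k - 4)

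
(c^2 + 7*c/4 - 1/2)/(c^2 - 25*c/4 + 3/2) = (c + 2)/(c - 6)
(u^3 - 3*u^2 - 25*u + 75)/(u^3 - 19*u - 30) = (u^2 + 2*u - 15)/(u^2 + 5*u + 6)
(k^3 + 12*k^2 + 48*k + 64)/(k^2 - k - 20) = (k^2 + 8*k + 16)/(k - 5)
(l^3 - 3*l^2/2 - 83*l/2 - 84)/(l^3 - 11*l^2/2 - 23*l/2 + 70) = (l^2 - 5*l - 24)/(l^2 - 9*l + 20)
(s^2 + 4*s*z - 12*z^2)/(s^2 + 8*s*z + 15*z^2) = (s^2 + 4*s*z - 12*z^2)/(s^2 + 8*s*z + 15*z^2)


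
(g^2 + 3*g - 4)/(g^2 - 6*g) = (g^2 + 3*g - 4)/(g*(g - 6))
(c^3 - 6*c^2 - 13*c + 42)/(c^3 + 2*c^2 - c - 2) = (c^3 - 6*c^2 - 13*c + 42)/(c^3 + 2*c^2 - c - 2)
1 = 1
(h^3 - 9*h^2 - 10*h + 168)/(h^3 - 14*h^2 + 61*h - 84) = (h^2 - 2*h - 24)/(h^2 - 7*h + 12)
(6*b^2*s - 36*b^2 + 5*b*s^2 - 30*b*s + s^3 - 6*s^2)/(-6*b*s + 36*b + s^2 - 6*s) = (6*b^2 + 5*b*s + s^2)/(-6*b + s)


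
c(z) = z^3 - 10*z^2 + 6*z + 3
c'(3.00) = -27.00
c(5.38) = -98.44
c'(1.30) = -14.93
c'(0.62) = -5.25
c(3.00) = -42.00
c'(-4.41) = 152.54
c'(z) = 3*z^2 - 20*z + 6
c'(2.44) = -24.94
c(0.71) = 2.58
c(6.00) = -105.00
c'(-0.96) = 27.96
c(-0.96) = -12.86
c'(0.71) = -6.69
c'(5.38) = -14.77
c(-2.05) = -59.94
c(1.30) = -3.90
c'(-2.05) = 59.61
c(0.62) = 3.11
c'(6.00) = -6.00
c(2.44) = -27.37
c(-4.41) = -303.71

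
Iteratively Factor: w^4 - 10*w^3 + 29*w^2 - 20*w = (w - 5)*(w^3 - 5*w^2 + 4*w) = (w - 5)*(w - 1)*(w^2 - 4*w) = (w - 5)*(w - 4)*(w - 1)*(w)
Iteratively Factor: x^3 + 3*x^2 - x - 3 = (x + 3)*(x^2 - 1) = (x - 1)*(x + 3)*(x + 1)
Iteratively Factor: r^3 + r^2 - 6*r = (r + 3)*(r^2 - 2*r) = (r - 2)*(r + 3)*(r)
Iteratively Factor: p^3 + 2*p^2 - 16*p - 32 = (p - 4)*(p^2 + 6*p + 8) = (p - 4)*(p + 2)*(p + 4)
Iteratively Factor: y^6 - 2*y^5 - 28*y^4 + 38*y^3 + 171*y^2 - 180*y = (y - 3)*(y^5 + y^4 - 25*y^3 - 37*y^2 + 60*y) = y*(y - 3)*(y^4 + y^3 - 25*y^2 - 37*y + 60) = y*(y - 3)*(y - 1)*(y^3 + 2*y^2 - 23*y - 60) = y*(y - 3)*(y - 1)*(y + 4)*(y^2 - 2*y - 15) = y*(y - 3)*(y - 1)*(y + 3)*(y + 4)*(y - 5)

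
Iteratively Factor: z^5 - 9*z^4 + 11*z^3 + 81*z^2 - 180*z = (z - 3)*(z^4 - 6*z^3 - 7*z^2 + 60*z) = (z - 3)*(z + 3)*(z^3 - 9*z^2 + 20*z) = z*(z - 3)*(z + 3)*(z^2 - 9*z + 20) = z*(z - 5)*(z - 3)*(z + 3)*(z - 4)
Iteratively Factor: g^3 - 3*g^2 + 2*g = (g)*(g^2 - 3*g + 2) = g*(g - 2)*(g - 1)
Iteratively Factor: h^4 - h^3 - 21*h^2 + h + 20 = (h + 4)*(h^3 - 5*h^2 - h + 5) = (h - 1)*(h + 4)*(h^2 - 4*h - 5) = (h - 1)*(h + 1)*(h + 4)*(h - 5)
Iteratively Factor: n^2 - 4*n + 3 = (n - 1)*(n - 3)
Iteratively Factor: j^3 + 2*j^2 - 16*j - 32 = (j - 4)*(j^2 + 6*j + 8) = (j - 4)*(j + 4)*(j + 2)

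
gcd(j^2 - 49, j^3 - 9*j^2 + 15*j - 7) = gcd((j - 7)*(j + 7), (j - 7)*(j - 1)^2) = j - 7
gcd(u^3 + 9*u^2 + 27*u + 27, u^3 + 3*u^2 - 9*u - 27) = u^2 + 6*u + 9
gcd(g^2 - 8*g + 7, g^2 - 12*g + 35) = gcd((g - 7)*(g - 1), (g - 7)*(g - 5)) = g - 7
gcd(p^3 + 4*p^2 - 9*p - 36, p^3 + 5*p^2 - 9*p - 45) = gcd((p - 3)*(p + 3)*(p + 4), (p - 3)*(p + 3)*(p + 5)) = p^2 - 9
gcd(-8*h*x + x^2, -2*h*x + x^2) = x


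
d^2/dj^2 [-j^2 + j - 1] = -2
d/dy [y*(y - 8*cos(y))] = 8*y*sin(y) + 2*y - 8*cos(y)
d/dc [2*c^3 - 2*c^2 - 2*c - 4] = 6*c^2 - 4*c - 2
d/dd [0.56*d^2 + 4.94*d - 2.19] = 1.12*d + 4.94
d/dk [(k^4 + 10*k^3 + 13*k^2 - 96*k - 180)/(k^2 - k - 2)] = (2*k^5 + 7*k^4 - 28*k^3 + 23*k^2 + 308*k + 12)/(k^4 - 2*k^3 - 3*k^2 + 4*k + 4)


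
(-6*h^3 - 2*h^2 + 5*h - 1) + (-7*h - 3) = -6*h^3 - 2*h^2 - 2*h - 4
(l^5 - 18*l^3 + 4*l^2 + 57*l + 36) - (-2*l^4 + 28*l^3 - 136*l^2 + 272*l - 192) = l^5 + 2*l^4 - 46*l^3 + 140*l^2 - 215*l + 228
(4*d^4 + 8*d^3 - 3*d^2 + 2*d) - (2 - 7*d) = 4*d^4 + 8*d^3 - 3*d^2 + 9*d - 2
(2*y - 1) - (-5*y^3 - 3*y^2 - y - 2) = 5*y^3 + 3*y^2 + 3*y + 1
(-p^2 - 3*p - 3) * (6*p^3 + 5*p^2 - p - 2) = -6*p^5 - 23*p^4 - 32*p^3 - 10*p^2 + 9*p + 6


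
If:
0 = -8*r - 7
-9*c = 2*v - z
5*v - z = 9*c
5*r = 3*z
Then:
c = -5/72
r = -7/8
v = -5/12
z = -35/24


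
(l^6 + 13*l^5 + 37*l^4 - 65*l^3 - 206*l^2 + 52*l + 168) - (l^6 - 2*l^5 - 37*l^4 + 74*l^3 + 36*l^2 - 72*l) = 15*l^5 + 74*l^4 - 139*l^3 - 242*l^2 + 124*l + 168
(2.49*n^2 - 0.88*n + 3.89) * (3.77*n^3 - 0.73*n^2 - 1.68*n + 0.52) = 9.3873*n^5 - 5.1353*n^4 + 11.1245*n^3 - 0.0665*n^2 - 6.9928*n + 2.0228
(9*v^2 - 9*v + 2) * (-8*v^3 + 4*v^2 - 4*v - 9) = -72*v^5 + 108*v^4 - 88*v^3 - 37*v^2 + 73*v - 18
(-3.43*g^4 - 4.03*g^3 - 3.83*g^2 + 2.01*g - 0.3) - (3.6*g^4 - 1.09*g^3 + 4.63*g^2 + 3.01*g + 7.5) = -7.03*g^4 - 2.94*g^3 - 8.46*g^2 - 1.0*g - 7.8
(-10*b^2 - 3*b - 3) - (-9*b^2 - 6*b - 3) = -b^2 + 3*b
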